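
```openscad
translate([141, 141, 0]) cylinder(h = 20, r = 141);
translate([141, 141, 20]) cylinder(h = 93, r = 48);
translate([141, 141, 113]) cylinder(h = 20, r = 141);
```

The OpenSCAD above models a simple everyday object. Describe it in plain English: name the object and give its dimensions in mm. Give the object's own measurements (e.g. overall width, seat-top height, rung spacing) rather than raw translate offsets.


A spool: two coaxial disc flanges of radius 141 mm and thickness 20 mm, joined by a core cylinder of radius 48 mm and height 93 mm. The lower flange rests on z = 0 and the three cylinders share a vertical axis.


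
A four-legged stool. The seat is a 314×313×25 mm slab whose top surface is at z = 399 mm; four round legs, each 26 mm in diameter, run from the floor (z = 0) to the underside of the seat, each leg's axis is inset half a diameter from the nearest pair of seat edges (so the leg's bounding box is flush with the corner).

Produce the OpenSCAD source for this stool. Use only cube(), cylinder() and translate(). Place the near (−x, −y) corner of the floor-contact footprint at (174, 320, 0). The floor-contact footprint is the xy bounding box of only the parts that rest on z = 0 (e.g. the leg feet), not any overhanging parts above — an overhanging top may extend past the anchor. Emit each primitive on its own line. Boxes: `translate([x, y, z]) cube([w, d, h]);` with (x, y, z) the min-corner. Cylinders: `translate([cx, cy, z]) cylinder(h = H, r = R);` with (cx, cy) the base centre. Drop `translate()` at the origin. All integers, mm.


translate([174, 320, 374]) cube([314, 313, 25]);
translate([187, 333, 0]) cylinder(h = 374, r = 13);
translate([475, 333, 0]) cylinder(h = 374, r = 13);
translate([187, 620, 0]) cylinder(h = 374, r = 13);
translate([475, 620, 0]) cylinder(h = 374, r = 13);


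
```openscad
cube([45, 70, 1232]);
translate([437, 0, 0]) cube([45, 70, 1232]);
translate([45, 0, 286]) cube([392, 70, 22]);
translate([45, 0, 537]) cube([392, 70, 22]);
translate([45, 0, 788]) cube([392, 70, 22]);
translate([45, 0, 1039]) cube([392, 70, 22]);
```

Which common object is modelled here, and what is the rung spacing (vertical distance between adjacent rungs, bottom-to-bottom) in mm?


A ladder. The rung spacing is 251 mm.

Two tall 45×70 posts with 4 short bars between them — a ladder. Adjacent rungs sit at z = 286 and z = 537, so the spacing is 537 − 286 = 251 mm.


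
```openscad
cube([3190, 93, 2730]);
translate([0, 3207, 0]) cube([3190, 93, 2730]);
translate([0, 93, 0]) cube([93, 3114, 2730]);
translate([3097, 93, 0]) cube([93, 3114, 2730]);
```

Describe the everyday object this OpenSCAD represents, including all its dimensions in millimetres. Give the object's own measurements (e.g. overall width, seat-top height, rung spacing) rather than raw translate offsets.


The wall frame of a small rectangular building: four walls, each 2730 mm tall and 93 mm thick, enclosing a footprint 3190 mm (x) by 3300 mm (y) outside-to-outside, with no floor or roof. The front and back walls (the −y and +y sides) span the full width; the two side walls fit between them.


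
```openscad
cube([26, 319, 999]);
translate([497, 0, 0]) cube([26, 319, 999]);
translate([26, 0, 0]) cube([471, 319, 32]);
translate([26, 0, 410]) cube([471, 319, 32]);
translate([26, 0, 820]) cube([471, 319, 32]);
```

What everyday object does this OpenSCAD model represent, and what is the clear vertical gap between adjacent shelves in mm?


A bookshelf. The clear shelf gap is 378 mm.

Two tall side panels with 3 horizontal boards between them — a bookshelf. The first two shelf undersides are at z = 0 and z = 410; with shelf thickness 32, the clear gap is 410 − 0 − 32 = 378 mm.


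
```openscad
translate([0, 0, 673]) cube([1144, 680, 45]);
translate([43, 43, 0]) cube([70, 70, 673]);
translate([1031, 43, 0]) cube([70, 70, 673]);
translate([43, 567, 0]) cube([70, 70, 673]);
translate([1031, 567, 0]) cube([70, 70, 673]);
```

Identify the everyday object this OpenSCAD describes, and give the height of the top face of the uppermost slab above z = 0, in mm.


A table. The table height is 718 mm.

A 1144×680×45 slab sits at z = 673 on four 70 mm square posts — a table. The top surface is at 673 + 45 = 718 mm.


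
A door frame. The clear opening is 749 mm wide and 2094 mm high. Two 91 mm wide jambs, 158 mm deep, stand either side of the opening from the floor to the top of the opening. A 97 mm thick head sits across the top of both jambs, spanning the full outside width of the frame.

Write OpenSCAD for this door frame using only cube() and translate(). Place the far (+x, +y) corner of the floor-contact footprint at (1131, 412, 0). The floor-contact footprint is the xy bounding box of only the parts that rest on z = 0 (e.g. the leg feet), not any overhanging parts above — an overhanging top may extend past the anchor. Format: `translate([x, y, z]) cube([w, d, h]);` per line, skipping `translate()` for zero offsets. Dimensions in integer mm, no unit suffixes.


translate([200, 254, 0]) cube([91, 158, 2094]);
translate([1040, 254, 0]) cube([91, 158, 2094]);
translate([200, 254, 2094]) cube([931, 158, 97]);


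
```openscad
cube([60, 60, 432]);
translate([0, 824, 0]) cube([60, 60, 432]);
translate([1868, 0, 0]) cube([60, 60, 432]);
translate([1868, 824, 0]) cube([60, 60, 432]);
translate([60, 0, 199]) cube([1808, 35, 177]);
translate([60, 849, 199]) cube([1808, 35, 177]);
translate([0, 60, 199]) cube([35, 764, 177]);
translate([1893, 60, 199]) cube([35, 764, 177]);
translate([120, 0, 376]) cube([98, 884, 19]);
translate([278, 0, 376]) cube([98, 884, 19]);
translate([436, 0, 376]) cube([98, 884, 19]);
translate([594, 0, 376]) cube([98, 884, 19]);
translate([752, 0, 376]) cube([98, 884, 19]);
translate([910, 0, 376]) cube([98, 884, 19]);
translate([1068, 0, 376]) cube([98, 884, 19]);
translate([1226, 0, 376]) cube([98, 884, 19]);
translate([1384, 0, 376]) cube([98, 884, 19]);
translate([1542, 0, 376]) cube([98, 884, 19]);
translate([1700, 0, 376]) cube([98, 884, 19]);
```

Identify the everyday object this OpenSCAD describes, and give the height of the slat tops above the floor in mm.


A bed frame. The slat-top height is 395 mm.

Four posts, four rails, and a row of slats — a bed frame. Slats sit on the rails at z = 199 + 177 = 376; with slat thickness 19, the top is 395 mm.


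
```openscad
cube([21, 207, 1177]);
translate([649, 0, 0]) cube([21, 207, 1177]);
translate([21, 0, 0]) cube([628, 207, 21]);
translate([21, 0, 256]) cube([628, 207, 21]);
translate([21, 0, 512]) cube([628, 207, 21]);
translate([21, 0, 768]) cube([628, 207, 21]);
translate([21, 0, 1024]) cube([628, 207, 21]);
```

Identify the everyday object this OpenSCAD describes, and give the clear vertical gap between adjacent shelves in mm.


A bookshelf. The clear shelf gap is 235 mm.

Two tall side panels with 5 horizontal boards between them — a bookshelf. The first two shelf undersides are at z = 0 and z = 256; with shelf thickness 21, the clear gap is 256 − 0 − 21 = 235 mm.


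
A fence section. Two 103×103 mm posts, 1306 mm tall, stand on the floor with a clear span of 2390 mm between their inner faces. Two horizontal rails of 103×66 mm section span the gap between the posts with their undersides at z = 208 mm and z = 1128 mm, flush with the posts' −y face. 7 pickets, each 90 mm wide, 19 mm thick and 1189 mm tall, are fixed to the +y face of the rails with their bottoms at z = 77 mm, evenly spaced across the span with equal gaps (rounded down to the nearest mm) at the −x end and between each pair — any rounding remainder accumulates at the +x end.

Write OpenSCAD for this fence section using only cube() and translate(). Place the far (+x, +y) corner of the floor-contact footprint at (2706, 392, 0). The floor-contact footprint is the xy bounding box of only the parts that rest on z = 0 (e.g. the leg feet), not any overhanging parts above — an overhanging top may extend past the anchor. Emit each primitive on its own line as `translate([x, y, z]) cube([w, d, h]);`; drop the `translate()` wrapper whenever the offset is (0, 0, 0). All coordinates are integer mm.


translate([110, 289, 0]) cube([103, 103, 1306]);
translate([2603, 289, 0]) cube([103, 103, 1306]);
translate([213, 289, 208]) cube([2390, 103, 66]);
translate([213, 289, 1128]) cube([2390, 103, 66]);
translate([433, 392, 77]) cube([90, 19, 1189]);
translate([743, 392, 77]) cube([90, 19, 1189]);
translate([1053, 392, 77]) cube([90, 19, 1189]);
translate([1363, 392, 77]) cube([90, 19, 1189]);
translate([1673, 392, 77]) cube([90, 19, 1189]);
translate([1983, 392, 77]) cube([90, 19, 1189]);
translate([2293, 392, 77]) cube([90, 19, 1189]);


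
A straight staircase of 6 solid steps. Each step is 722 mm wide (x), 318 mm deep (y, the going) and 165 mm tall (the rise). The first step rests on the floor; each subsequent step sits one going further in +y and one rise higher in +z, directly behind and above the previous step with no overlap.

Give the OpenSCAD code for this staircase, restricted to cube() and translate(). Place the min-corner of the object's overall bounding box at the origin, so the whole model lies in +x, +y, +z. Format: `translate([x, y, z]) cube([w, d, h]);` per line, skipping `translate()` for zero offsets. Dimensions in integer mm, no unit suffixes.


cube([722, 318, 165]);
translate([0, 318, 165]) cube([722, 318, 165]);
translate([0, 636, 330]) cube([722, 318, 165]);
translate([0, 954, 495]) cube([722, 318, 165]);
translate([0, 1272, 660]) cube([722, 318, 165]);
translate([0, 1590, 825]) cube([722, 318, 165]);


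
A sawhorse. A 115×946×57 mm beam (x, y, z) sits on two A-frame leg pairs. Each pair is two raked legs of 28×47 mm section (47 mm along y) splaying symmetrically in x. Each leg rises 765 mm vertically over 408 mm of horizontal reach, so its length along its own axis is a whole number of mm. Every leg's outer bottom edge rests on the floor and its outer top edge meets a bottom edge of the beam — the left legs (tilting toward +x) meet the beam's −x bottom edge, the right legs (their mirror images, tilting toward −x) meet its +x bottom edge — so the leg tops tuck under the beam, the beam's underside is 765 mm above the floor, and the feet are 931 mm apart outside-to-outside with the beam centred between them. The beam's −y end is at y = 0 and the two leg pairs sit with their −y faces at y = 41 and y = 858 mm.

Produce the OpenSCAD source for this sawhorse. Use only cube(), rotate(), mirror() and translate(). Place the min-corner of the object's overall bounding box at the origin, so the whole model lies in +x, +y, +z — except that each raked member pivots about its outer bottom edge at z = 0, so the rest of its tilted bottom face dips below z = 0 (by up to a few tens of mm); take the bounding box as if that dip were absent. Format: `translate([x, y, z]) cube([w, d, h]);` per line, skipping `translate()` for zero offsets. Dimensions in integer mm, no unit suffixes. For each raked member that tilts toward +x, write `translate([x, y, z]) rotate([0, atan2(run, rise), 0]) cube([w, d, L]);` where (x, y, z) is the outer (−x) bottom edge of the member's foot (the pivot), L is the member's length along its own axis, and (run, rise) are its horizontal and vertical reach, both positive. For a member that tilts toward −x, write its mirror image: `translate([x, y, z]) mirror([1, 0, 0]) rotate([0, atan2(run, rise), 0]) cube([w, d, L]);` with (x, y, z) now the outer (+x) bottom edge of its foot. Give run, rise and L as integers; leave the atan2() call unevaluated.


translate([408, 0, 765]) cube([115, 946, 57]);
translate([0, 41, 0]) rotate([0, atan2(408, 765), 0]) cube([28, 47, 867]);
translate([931, 41, 0]) mirror([1, 0, 0]) rotate([0, atan2(408, 765), 0]) cube([28, 47, 867]);
translate([0, 858, 0]) rotate([0, atan2(408, 765), 0]) cube([28, 47, 867]);
translate([931, 858, 0]) mirror([1, 0, 0]) rotate([0, atan2(408, 765), 0]) cube([28, 47, 867]);


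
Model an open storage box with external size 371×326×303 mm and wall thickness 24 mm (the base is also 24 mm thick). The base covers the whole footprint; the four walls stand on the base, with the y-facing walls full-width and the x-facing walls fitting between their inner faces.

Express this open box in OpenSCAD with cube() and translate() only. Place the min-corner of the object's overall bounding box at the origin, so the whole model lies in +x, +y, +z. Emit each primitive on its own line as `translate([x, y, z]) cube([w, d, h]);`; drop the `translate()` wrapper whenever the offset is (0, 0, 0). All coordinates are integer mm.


cube([371, 326, 24]);
translate([0, 0, 24]) cube([371, 24, 279]);
translate([0, 302, 24]) cube([371, 24, 279]);
translate([0, 24, 24]) cube([24, 278, 279]);
translate([347, 24, 24]) cube([24, 278, 279]);


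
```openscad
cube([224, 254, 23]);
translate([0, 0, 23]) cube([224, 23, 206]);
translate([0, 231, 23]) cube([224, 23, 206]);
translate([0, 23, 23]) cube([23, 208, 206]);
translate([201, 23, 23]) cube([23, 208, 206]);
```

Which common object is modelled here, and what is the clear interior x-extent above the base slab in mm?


An open box. The internal width is 178 mm.

A 224×254 base slab with four walls standing on it — an open box. The base is 224 mm wide and the walls are 23 mm thick, so the internal width is 224 − 2 × 23 = 178 mm.


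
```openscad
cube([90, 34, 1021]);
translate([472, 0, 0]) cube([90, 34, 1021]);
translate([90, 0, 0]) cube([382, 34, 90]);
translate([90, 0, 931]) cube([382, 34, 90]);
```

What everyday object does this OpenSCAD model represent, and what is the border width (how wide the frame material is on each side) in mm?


A picture frame. The border width is 90 mm.

Four thin pieces enclosing a rectangular opening — a picture frame. The two full-height stiles are 1021 mm tall; the top rail sits at z = 931 and is 90 mm tall, so the border above the opening is 1021 − 931 = 90 mm, matching the stile x-width.


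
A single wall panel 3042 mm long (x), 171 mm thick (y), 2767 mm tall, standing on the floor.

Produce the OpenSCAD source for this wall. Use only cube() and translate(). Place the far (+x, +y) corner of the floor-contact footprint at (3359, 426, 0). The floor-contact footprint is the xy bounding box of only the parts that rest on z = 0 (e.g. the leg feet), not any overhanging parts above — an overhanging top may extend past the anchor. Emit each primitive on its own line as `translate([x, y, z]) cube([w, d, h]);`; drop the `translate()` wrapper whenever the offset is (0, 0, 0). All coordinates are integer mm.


translate([317, 255, 0]) cube([3042, 171, 2767]);


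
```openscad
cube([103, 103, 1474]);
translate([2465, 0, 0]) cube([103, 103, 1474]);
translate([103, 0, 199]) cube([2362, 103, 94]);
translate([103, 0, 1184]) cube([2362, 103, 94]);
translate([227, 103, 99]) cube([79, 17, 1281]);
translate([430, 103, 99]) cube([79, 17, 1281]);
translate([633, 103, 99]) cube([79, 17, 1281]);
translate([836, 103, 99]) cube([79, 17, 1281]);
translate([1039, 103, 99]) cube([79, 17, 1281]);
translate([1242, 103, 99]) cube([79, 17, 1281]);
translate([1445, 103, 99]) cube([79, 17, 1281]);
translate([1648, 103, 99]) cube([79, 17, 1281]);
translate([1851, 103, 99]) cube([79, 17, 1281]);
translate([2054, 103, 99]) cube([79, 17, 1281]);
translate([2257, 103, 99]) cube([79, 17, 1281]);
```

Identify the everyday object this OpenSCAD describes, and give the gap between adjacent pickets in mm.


A fence section. The picket gap is 124 mm.

Two posts, two rails, 11 pickets — a fence section. Span 2362 mm holds 11 pickets of 79 mm with 12 equal gaps: ⌊(2362 − 11·79) / 12⌋ = 124 mm.


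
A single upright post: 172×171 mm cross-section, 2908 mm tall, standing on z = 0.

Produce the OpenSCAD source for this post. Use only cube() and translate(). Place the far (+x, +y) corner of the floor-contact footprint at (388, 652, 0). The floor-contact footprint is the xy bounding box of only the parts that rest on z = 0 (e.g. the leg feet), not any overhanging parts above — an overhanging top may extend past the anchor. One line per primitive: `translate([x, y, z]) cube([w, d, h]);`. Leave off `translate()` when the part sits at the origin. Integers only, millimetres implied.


translate([216, 481, 0]) cube([172, 171, 2908]);


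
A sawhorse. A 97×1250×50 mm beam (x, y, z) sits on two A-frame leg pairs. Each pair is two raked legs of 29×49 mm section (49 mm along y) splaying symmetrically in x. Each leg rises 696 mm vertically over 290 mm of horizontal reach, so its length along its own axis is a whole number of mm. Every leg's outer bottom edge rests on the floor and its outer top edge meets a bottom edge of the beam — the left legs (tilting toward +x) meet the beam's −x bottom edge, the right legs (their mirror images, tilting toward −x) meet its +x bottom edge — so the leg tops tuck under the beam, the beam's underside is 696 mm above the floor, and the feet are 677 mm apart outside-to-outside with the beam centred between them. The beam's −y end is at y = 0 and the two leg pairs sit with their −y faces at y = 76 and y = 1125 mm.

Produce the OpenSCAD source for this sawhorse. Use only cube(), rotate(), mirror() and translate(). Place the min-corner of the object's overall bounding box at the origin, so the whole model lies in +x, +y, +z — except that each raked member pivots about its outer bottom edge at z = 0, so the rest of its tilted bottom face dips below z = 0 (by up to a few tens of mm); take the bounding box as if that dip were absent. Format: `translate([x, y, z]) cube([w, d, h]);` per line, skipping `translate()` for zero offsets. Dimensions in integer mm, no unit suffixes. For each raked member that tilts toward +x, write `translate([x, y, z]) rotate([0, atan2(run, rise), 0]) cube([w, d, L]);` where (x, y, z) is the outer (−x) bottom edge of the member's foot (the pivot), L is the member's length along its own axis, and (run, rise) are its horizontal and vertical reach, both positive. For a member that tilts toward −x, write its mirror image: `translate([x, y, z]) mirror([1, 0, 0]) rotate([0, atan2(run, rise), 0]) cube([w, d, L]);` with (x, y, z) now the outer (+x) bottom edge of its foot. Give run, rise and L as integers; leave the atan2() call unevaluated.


// leg length = √(290² + 696²) = 754
// right-leg outer foot x = 2·290 + 97 = 677
// beam min-corner = (290, 0, 696)
translate([290, 0, 696]) cube([97, 1250, 50]);
translate([0, 76, 0]) rotate([0, atan2(290, 696), 0]) cube([29, 49, 754]);
translate([677, 76, 0]) mirror([1, 0, 0]) rotate([0, atan2(290, 696), 0]) cube([29, 49, 754]);
translate([0, 1125, 0]) rotate([0, atan2(290, 696), 0]) cube([29, 49, 754]);
translate([677, 1125, 0]) mirror([1, 0, 0]) rotate([0, atan2(290, 696), 0]) cube([29, 49, 754]);


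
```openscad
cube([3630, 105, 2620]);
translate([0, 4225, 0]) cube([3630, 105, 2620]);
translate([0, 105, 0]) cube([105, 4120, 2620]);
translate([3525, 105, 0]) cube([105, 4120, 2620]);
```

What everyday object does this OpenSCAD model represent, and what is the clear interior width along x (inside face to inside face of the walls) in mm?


A house (or room) frame. The interior width is 3420 mm.

Four 2620 mm walls enclosing a rectangle with no floor or roof — a room or house frame. Outside width is 3630 mm and wall thickness is 105 mm, so the interior width is 3630 − 2 × 105 = 3420 mm.


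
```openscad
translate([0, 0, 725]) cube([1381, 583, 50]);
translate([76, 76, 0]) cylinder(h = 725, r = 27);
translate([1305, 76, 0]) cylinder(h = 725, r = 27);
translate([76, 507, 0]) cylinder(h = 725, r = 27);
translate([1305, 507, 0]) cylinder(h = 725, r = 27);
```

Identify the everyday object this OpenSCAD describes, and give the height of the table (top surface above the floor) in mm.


A table. The table height is 775 mm.

A 1381×583×50 slab sits at z = 725 on four Ø54 mm round legs — a table. The top surface is at 725 + 50 = 775 mm.


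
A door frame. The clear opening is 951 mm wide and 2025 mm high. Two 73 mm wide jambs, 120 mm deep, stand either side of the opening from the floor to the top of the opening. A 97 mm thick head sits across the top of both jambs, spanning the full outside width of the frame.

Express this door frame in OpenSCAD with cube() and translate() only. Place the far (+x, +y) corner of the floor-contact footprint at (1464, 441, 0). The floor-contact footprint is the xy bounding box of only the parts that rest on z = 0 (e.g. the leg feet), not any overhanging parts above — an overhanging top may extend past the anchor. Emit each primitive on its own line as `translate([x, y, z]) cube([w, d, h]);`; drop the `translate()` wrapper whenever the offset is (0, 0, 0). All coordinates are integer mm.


translate([367, 321, 0]) cube([73, 120, 2025]);
translate([1391, 321, 0]) cube([73, 120, 2025]);
translate([367, 321, 2025]) cube([1097, 120, 97]);


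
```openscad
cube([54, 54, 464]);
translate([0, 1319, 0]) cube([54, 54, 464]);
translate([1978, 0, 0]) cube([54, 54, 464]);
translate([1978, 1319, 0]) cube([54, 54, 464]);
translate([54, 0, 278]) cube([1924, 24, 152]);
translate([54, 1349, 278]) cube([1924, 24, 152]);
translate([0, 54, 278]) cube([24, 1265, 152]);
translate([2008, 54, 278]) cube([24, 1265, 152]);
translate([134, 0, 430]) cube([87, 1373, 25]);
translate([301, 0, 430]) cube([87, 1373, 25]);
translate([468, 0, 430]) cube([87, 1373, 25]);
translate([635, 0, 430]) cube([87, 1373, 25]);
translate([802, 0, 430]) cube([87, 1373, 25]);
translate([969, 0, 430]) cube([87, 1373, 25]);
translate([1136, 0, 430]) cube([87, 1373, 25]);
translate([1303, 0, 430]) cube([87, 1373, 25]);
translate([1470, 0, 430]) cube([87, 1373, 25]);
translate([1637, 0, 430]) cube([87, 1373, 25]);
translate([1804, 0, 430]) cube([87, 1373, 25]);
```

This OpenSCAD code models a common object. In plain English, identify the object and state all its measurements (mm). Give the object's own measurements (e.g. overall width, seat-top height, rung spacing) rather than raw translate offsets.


A bed frame 2032 mm long (x) by 1373 mm wide (y). Four 54×54 mm corner posts, 464 mm tall, at the corners of the footprint. Four rails of 24 mm thickness and 152 mm height run between adjacent posts with their undersides at z = 278 mm, their outer faces flush with the outside of the frame (the two x-running rails run between the posts' inner faces; the two y-running rails run between the posts' inner faces). 11 slats, each 87 mm wide (x) and 25 mm thick, lie across the top of the two x-running rails, running the full 1373 mm width of the frame in y; along x they sit between the end posts with a 80 mm gap after the −x posts and between neighbouring slats, leaving 87 mm before the +x posts.


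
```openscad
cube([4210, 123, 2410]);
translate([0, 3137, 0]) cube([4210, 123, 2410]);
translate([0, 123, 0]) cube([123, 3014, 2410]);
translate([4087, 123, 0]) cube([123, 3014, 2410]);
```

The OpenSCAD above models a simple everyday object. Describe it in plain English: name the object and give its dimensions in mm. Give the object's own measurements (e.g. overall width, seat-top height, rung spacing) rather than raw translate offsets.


The wall frame of a small rectangular building: four walls, each 2410 mm tall and 123 mm thick, enclosing a footprint 4210 mm (x) by 3260 mm (y) outside-to-outside, with no floor or roof. The front and back walls (the −y and +y sides) span the full width; the two side walls fit between them.


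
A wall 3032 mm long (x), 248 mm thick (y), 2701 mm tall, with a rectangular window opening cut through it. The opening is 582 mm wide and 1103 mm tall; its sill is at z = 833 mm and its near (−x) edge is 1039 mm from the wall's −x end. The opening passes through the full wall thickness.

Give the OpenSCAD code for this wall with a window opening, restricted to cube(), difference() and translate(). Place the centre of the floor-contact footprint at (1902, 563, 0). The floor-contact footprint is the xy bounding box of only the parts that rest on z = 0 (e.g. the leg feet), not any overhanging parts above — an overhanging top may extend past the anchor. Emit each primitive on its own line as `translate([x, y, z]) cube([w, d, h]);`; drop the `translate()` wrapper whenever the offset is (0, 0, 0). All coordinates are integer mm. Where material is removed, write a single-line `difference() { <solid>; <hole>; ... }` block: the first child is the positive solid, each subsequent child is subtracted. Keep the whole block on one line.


difference() { translate([386, 439, 0]) cube([3032, 248, 2701]); translate([1425, 439, 833]) cube([582, 248, 1103]); }


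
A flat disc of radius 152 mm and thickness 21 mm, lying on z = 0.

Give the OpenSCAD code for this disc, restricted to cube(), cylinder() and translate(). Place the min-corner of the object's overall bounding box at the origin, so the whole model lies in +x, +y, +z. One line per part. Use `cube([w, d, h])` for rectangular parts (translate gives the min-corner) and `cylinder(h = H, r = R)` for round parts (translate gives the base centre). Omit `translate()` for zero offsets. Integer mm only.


translate([152, 152, 0]) cylinder(h = 21, r = 152);


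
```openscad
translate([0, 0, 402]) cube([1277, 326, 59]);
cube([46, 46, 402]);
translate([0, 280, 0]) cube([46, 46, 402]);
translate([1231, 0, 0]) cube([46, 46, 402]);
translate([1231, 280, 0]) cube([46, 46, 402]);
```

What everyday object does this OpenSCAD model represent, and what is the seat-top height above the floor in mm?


A bench. The seat-top height is 461 mm.

A long slab on four corner posts — a bench. The slab sits at z = 402 with thickness 59, so the top is 402 + 59 = 461 mm.


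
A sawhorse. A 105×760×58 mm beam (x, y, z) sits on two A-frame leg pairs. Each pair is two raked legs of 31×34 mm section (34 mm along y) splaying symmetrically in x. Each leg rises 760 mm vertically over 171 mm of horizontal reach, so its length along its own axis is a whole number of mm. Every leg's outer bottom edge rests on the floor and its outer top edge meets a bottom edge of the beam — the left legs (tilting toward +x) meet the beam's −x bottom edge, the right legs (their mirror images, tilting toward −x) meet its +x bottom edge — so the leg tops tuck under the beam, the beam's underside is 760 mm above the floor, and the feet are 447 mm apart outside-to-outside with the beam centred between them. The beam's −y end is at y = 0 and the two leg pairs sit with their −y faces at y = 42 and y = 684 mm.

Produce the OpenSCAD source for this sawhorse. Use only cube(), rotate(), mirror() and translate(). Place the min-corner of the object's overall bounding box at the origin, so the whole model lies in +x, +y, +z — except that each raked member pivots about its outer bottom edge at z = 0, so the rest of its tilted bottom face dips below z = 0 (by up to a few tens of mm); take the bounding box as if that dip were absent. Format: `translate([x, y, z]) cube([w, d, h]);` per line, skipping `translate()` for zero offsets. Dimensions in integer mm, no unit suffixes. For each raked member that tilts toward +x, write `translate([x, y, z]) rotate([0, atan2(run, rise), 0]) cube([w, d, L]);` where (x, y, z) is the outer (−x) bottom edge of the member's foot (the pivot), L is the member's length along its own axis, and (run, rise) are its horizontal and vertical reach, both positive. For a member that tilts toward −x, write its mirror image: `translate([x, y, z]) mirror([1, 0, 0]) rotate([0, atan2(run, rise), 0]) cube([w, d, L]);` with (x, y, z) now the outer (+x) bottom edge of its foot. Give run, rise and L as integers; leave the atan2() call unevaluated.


// leg length = √(171² + 760²) = 779
// right-leg outer foot x = 2·171 + 105 = 447
// beam min-corner = (171, 0, 760)
translate([171, 0, 760]) cube([105, 760, 58]);
translate([0, 42, 0]) rotate([0, atan2(171, 760), 0]) cube([31, 34, 779]);
translate([447, 42, 0]) mirror([1, 0, 0]) rotate([0, atan2(171, 760), 0]) cube([31, 34, 779]);
translate([0, 684, 0]) rotate([0, atan2(171, 760), 0]) cube([31, 34, 779]);
translate([447, 684, 0]) mirror([1, 0, 0]) rotate([0, atan2(171, 760), 0]) cube([31, 34, 779]);


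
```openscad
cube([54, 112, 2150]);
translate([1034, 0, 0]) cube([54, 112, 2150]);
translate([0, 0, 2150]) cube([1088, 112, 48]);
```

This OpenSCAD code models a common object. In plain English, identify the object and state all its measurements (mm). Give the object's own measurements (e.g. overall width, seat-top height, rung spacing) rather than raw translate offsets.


A door frame. The clear opening is 980 mm wide and 2150 mm high. Two 54 mm wide jambs, 112 mm deep, stand either side of the opening from the floor to the top of the opening. A 48 mm thick head sits across the top of both jambs, spanning the full outside width of the frame.


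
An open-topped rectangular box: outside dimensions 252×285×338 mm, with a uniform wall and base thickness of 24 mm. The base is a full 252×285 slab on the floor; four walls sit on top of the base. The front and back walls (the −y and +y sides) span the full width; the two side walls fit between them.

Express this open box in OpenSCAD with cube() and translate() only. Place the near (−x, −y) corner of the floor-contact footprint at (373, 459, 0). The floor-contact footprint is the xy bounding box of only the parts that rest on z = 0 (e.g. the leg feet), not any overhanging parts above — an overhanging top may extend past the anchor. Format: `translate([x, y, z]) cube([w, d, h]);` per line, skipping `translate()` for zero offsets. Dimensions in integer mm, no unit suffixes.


translate([373, 459, 0]) cube([252, 285, 24]);
translate([373, 459, 24]) cube([252, 24, 314]);
translate([373, 720, 24]) cube([252, 24, 314]);
translate([373, 483, 24]) cube([24, 237, 314]);
translate([601, 483, 24]) cube([24, 237, 314]);


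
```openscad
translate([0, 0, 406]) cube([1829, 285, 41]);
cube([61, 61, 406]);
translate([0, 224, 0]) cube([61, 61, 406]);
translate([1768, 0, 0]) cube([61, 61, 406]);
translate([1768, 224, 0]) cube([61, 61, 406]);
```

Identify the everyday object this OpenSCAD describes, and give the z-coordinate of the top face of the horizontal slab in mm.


A bench. The seat-top height is 447 mm.

A long slab on four corner posts — a bench. The slab sits at z = 406 with thickness 41, so the top is 406 + 41 = 447 mm.


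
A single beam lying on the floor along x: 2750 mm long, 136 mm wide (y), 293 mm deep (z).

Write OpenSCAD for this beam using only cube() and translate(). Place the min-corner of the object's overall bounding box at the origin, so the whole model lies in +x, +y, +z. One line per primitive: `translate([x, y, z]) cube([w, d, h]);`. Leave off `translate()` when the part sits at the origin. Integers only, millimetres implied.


cube([2750, 136, 293]);


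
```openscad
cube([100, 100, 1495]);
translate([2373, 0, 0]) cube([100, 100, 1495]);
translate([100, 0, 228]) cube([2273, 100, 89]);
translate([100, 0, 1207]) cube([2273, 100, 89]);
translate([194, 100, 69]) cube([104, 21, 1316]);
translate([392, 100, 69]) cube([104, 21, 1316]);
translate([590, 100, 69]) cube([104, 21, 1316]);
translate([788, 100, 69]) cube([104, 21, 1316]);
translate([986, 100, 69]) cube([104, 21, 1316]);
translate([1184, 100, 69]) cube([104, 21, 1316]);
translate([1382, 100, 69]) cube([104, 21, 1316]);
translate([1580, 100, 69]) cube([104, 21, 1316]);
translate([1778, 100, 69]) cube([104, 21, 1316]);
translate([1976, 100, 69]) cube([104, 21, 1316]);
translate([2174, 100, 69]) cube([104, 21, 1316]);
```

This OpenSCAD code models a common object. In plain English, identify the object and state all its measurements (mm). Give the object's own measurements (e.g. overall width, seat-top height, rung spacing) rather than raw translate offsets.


A fence section. Two 100×100 mm posts, 1495 mm tall, stand on the floor with a clear span of 2273 mm between their inner faces. Two horizontal rails of 100×89 mm section span the gap between the posts with their undersides at z = 228 mm and z = 1207 mm, flush with the posts' −y face. 11 pickets, each 104 mm wide, 21 mm thick and 1316 mm tall, are fixed to the +y face of the rails with their bottoms at z = 69 mm, spaced across the span with a 94 mm gap after the −x post and between neighbouring pickets, with 95 mm left before the +x post.


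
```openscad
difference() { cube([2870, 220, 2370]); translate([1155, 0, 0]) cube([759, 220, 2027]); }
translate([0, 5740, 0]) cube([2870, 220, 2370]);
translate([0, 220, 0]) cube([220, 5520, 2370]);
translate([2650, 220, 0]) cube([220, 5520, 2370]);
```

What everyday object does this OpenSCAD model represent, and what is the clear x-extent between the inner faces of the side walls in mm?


A single room. The interior width is 2430 mm.

Four walls enclosing a rectangle with a door in the front wall — a room. Outside width 2870 minus two 220 mm walls gives 2430 mm.


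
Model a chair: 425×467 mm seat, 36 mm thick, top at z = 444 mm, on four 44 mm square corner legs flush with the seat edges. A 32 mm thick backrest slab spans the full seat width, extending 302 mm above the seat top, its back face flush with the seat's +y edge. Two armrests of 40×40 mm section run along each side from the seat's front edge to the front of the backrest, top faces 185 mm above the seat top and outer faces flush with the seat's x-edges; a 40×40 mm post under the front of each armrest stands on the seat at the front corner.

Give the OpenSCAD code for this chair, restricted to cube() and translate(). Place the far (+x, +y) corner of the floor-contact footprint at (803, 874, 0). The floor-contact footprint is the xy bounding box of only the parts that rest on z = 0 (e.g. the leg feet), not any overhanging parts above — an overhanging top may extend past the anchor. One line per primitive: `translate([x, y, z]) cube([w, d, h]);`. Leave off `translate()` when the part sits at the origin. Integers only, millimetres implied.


// leg_h = 444 - 36 = 408
// arm post h = 185 - 40 = 145
translate([378, 407, 408]) cube([425, 467, 36]);
translate([378, 407, 0]) cube([44, 44, 408]);
translate([759, 407, 0]) cube([44, 44, 408]);
translate([378, 830, 0]) cube([44, 44, 408]);
translate([759, 830, 0]) cube([44, 44, 408]);
translate([378, 842, 444]) cube([425, 32, 302]);
translate([378, 407, 589]) cube([40, 435, 40]);
translate([763, 407, 589]) cube([40, 435, 40]);
translate([378, 407, 444]) cube([40, 40, 145]);
translate([763, 407, 444]) cube([40, 40, 145]);


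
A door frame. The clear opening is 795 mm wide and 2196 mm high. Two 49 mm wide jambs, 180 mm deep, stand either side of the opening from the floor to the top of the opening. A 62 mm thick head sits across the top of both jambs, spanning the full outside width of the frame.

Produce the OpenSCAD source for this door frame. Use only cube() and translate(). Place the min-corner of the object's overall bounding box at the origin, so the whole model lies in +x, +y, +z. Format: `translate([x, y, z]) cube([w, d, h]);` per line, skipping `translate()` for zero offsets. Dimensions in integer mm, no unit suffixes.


cube([49, 180, 2196]);
translate([844, 0, 0]) cube([49, 180, 2196]);
translate([0, 0, 2196]) cube([893, 180, 62]);


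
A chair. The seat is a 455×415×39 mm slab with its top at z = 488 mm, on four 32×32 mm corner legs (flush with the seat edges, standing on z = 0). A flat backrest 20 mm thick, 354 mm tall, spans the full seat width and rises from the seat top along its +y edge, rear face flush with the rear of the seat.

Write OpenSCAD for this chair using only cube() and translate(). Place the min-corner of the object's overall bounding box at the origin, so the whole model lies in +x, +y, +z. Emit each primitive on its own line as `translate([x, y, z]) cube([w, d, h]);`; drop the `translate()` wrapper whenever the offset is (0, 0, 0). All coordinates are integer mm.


translate([0, 0, 449]) cube([455, 415, 39]);
cube([32, 32, 449]);
translate([423, 0, 0]) cube([32, 32, 449]);
translate([0, 383, 0]) cube([32, 32, 449]);
translate([423, 383, 0]) cube([32, 32, 449]);
translate([0, 395, 488]) cube([455, 20, 354]);


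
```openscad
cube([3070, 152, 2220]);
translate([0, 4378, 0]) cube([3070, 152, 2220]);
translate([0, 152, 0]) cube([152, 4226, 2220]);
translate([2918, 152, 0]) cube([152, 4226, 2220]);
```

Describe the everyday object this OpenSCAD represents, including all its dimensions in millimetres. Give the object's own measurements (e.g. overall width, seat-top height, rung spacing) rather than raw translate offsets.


The wall frame of a small rectangular building: four walls, each 2220 mm tall and 152 mm thick, enclosing a footprint 3070 mm (x) by 4530 mm (y) outside-to-outside, with no floor or roof. The front and back walls (the −y and +y sides) span the full width; the two side walls fit between them.


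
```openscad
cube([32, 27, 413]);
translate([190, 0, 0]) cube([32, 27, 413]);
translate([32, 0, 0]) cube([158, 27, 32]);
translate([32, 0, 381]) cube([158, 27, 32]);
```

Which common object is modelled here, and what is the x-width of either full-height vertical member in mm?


A picture frame. The border width is 32 mm.

Four thin pieces enclosing a rectangular opening — a picture frame. The two full-height stiles are 413 mm tall; the top rail sits at z = 381 and is 32 mm tall, so the border above the opening is 413 − 381 = 32 mm, matching the stile x-width.


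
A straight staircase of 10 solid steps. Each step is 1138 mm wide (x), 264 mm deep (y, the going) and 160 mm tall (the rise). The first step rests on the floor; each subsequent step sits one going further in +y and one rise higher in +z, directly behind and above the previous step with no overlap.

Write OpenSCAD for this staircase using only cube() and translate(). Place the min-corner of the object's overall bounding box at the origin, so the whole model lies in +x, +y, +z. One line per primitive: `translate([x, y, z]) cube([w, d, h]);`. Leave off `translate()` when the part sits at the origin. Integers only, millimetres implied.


cube([1138, 264, 160]);
translate([0, 264, 160]) cube([1138, 264, 160]);
translate([0, 528, 320]) cube([1138, 264, 160]);
translate([0, 792, 480]) cube([1138, 264, 160]);
translate([0, 1056, 640]) cube([1138, 264, 160]);
translate([0, 1320, 800]) cube([1138, 264, 160]);
translate([0, 1584, 960]) cube([1138, 264, 160]);
translate([0, 1848, 1120]) cube([1138, 264, 160]);
translate([0, 2112, 1280]) cube([1138, 264, 160]);
translate([0, 2376, 1440]) cube([1138, 264, 160]);


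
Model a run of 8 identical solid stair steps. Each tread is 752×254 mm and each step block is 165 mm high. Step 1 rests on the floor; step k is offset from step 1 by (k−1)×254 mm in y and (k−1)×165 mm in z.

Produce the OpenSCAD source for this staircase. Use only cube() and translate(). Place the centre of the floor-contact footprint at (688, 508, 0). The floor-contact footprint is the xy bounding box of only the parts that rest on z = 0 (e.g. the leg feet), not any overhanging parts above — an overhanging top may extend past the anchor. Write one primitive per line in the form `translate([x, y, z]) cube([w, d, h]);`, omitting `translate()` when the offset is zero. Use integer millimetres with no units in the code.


translate([312, 381, 0]) cube([752, 254, 165]);
translate([312, 635, 165]) cube([752, 254, 165]);
translate([312, 889, 330]) cube([752, 254, 165]);
translate([312, 1143, 495]) cube([752, 254, 165]);
translate([312, 1397, 660]) cube([752, 254, 165]);
translate([312, 1651, 825]) cube([752, 254, 165]);
translate([312, 1905, 990]) cube([752, 254, 165]);
translate([312, 2159, 1155]) cube([752, 254, 165]);


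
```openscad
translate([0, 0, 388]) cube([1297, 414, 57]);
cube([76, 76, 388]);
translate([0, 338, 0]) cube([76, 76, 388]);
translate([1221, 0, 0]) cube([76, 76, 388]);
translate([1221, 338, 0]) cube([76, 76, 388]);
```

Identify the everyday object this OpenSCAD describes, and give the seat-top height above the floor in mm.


A bench. The seat-top height is 445 mm.

A long slab on four corner posts — a bench. The slab sits at z = 388 with thickness 57, so the top is 388 + 57 = 445 mm.
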